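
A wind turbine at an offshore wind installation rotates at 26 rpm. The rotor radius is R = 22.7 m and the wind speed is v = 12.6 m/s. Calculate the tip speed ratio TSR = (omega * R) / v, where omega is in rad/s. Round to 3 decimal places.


Convert rotational speed to rad/s:
  omega = 26 * 2 * pi / 60 = 2.7227 rad/s
Compute tip speed:
  v_tip = omega * R = 2.7227 * 22.7 = 61.806 m/s
Tip speed ratio:
  TSR = v_tip / v_wind = 61.806 / 12.6 = 4.905

4.905


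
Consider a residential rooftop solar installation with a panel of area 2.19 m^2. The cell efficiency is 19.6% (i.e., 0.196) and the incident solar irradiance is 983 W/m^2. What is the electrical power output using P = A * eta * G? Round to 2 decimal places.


Use the solar power formula P = A * eta * G.
Given: A = 2.19 m^2, eta = 0.196, G = 983 W/m^2
P = 2.19 * 0.196 * 983
P = 421.94 W

421.94


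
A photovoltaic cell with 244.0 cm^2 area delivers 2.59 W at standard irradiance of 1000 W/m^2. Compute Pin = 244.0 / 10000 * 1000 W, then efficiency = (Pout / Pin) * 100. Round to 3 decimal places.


First compute the input power:
  Pin = area_cm2 / 10000 * G = 244.0 / 10000 * 1000 = 24.4 W
Then compute efficiency:
  Efficiency = (Pout / Pin) * 100 = (2.59 / 24.4) * 100
  Efficiency = 10.615%

10.615


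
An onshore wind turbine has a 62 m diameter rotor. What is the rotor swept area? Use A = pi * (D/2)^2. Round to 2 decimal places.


Compute the rotor radius:
  r = D / 2 = 62 / 2 = 31.0 m
Calculate swept area:
  A = pi * r^2 = pi * 31.0^2
  A = 3019.07 m^2

3019.07


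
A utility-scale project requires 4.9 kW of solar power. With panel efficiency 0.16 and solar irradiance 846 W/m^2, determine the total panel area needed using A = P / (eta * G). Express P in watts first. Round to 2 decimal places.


Convert target power to watts: P = 4.9 * 1000 = 4900.0 W
Compute denominator: eta * G = 0.16 * 846 = 135.36
Required area A = P / (eta * G) = 4900.0 / 135.36
A = 36.20 m^2

36.20


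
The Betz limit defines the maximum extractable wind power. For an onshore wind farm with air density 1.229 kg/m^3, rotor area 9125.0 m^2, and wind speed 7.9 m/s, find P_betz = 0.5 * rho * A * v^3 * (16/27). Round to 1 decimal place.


The Betz coefficient Cp_max = 16/27 = 0.5926
v^3 = 7.9^3 = 493.039
P_betz = 0.5 * rho * A * v^3 * Cp_max
P_betz = 0.5 * 1.229 * 9125.0 * 493.039 * 0.5926
P_betz = 1638295.6 W

1638295.6


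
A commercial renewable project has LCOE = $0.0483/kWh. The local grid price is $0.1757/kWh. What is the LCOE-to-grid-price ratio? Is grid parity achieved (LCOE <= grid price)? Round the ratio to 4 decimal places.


Compare LCOE to grid price:
  LCOE = $0.0483/kWh, Grid price = $0.1757/kWh
  Ratio = LCOE / grid_price = 0.0483 / 0.1757 = 0.2749
  Grid parity achieved (ratio <= 1)? yes

0.2749


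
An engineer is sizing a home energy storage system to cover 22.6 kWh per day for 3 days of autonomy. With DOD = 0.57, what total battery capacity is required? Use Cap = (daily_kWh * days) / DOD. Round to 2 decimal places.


Total energy needed = daily * days = 22.6 * 3 = 67.8 kWh
Account for depth of discharge:
  Cap = total_energy / DOD = 67.8 / 0.57
  Cap = 118.95 kWh

118.95


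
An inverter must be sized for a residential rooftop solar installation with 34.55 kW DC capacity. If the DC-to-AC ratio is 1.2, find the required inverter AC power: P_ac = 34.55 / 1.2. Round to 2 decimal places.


The inverter AC capacity is determined by the DC/AC ratio.
Given: P_dc = 34.55 kW, DC/AC ratio = 1.2
P_ac = P_dc / ratio = 34.55 / 1.2
P_ac = 28.79 kW

28.79


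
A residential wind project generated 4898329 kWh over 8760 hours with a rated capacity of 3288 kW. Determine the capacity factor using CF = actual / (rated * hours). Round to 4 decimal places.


Capacity factor = actual output / maximum possible output
Maximum possible = rated * hours = 3288 * 8760 = 28802880 kWh
CF = 4898329 / 28802880
CF = 0.1701

0.1701


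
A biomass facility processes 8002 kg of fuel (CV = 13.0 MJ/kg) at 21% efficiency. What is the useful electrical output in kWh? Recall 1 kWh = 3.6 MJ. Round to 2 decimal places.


Total energy = mass * CV = 8002 * 13.0 = 104026.0 MJ
Useful energy = total * eta = 104026.0 * 0.21 = 21845.46 MJ
Convert to kWh: 21845.46 / 3.6
Useful energy = 6068.18 kWh

6068.18


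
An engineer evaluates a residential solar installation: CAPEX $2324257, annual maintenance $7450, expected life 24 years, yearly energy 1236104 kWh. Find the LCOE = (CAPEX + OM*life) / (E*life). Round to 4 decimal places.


Total cost = CAPEX + OM * lifetime = 2324257 + 7450 * 24 = 2324257 + 178800 = 2503057
Total generation = annual * lifetime = 1236104 * 24 = 29666496 kWh
LCOE = 2503057 / 29666496
LCOE = 0.0844 $/kWh

0.0844


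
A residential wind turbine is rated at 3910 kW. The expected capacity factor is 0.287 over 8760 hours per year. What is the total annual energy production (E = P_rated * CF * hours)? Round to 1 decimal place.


Annual energy = rated_kW * capacity_factor * hours_per_year
Given: P_rated = 3910 kW, CF = 0.287, hours = 8760
E = 3910 * 0.287 * 8760
E = 9830209.2 kWh

9830209.2


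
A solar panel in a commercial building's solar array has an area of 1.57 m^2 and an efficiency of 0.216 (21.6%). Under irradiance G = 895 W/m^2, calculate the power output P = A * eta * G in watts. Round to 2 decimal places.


Use the solar power formula P = A * eta * G.
Given: A = 1.57 m^2, eta = 0.216, G = 895 W/m^2
P = 1.57 * 0.216 * 895
P = 303.51 W

303.51


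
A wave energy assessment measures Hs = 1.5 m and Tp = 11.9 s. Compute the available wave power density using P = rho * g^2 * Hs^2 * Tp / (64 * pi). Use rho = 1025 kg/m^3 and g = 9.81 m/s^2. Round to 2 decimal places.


Apply wave power formula:
  g^2 = 9.81^2 = 96.2361
  Hs^2 = 1.5^2 = 2.25
  Numerator = rho * g^2 * Hs^2 * Tp = 1025 * 96.2361 * 2.25 * 11.9 = 2641139.62
  Denominator = 64 * pi = 201.0619
  P = 2641139.62 / 201.0619 = 13135.95 W/m

13135.95


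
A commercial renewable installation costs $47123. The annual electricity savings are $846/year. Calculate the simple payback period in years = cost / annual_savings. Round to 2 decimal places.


Simple payback period = initial cost / annual savings
Payback = 47123 / 846
Payback = 55.70 years

55.70


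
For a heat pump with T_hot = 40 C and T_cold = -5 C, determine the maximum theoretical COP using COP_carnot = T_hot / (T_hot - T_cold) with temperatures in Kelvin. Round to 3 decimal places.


Convert to Kelvin:
  T_hot = 40 + 273.15 = 313.15 K
  T_cold = -5 + 273.15 = 268.15 K
Apply Carnot COP formula:
  COP = T_hot_K / (T_hot_K - T_cold_K) = 313.15 / 45.0
  COP = 6.959

6.959


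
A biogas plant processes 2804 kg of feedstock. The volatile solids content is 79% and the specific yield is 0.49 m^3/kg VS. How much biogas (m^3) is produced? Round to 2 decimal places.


Compute volatile solids:
  VS = mass * VS_fraction = 2804 * 0.79 = 2215.16 kg
Calculate biogas volume:
  Biogas = VS * specific_yield = 2215.16 * 0.49
  Biogas = 1085.43 m^3

1085.43


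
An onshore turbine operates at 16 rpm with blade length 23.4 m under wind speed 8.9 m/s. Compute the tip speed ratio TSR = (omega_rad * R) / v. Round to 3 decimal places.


Convert rotational speed to rad/s:
  omega = 16 * 2 * pi / 60 = 1.6755 rad/s
Compute tip speed:
  v_tip = omega * R = 1.6755 * 23.4 = 39.207 m/s
Tip speed ratio:
  TSR = v_tip / v_wind = 39.207 / 8.9 = 4.405

4.405


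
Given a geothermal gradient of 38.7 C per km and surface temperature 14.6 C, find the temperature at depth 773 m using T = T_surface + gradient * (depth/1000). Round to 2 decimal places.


Convert depth to km: 773 / 1000 = 0.773 km
Temperature increase = gradient * depth_km = 38.7 * 0.773 = 29.92 C
Temperature at depth = T_surface + delta_T = 14.6 + 29.92
T = 44.52 C

44.52


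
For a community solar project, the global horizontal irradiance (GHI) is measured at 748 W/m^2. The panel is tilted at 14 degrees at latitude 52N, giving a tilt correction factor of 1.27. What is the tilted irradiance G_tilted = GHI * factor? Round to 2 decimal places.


Identify the given values:
  GHI = 748 W/m^2, tilt correction factor = 1.27
Apply the formula G_tilted = GHI * factor:
  G_tilted = 748 * 1.27
  G_tilted = 949.96 W/m^2

949.96


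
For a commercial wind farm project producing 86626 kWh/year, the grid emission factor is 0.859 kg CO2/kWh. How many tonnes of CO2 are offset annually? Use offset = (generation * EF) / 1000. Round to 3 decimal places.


CO2 offset in kg = generation * emission_factor
CO2 offset = 86626 * 0.859 = 74411.73 kg
Convert to tonnes:
  CO2 offset = 74411.73 / 1000 = 74.412 tonnes

74.412


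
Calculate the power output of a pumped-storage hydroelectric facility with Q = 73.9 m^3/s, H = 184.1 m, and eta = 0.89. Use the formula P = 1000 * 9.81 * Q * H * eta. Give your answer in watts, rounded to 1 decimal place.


Apply the hydropower formula P = rho * g * Q * H * eta
rho * g = 1000 * 9.81 = 9810.0
P = 9810.0 * 73.9 * 184.1 * 0.89
P = 118783807.2 W

118783807.2


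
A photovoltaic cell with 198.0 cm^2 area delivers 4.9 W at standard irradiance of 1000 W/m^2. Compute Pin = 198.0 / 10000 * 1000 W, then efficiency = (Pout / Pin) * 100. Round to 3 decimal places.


First compute the input power:
  Pin = area_cm2 / 10000 * G = 198.0 / 10000 * 1000 = 19.8 W
Then compute efficiency:
  Efficiency = (Pout / Pin) * 100 = (4.9 / 19.8) * 100
  Efficiency = 24.747%

24.747


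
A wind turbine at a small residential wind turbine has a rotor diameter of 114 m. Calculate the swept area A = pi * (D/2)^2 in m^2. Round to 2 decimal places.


Compute the rotor radius:
  r = D / 2 = 114 / 2 = 57.0 m
Calculate swept area:
  A = pi * r^2 = pi * 57.0^2
  A = 10207.03 m^2

10207.03


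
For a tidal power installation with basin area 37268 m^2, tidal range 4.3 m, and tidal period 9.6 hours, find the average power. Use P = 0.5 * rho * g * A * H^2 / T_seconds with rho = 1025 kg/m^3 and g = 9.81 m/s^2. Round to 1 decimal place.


Convert period to seconds: T = 9.6 * 3600 = 34560.0 s
H^2 = 4.3^2 = 18.49
P = 0.5 * rho * g * A * H^2 / T
P = 0.5 * 1025 * 9.81 * 37268 * 18.49 / 34560.0
P = 100244.9 W

100244.9


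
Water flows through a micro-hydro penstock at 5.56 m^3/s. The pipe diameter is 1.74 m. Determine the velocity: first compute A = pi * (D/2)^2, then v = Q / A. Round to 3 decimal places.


Compute pipe cross-sectional area:
  A = pi * (D/2)^2 = pi * (1.74/2)^2 = 2.3779 m^2
Calculate velocity:
  v = Q / A = 5.56 / 2.3779
  v = 2.338 m/s

2.338


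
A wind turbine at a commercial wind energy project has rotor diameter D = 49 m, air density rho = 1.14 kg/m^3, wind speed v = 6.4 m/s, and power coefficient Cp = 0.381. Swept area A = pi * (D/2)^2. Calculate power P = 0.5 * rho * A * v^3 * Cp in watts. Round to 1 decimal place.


Step 1 -- Compute swept area:
  A = pi * (D/2)^2 = pi * (49/2)^2 = 1885.74 m^2
Step 2 -- Apply wind power equation:
  P = 0.5 * rho * A * v^3 * Cp
  v^3 = 6.4^3 = 262.144
  P = 0.5 * 1.14 * 1885.74 * 262.144 * 0.381
  P = 107354.9 W

107354.9


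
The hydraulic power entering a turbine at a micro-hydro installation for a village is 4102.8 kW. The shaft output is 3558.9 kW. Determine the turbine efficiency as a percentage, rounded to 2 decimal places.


Turbine efficiency = (output power / input power) * 100
eta = (3558.9 / 4102.8) * 100
eta = 86.74%

86.74


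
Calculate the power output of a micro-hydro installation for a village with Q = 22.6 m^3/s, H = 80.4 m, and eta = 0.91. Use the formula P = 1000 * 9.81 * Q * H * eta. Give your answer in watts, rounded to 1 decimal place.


Apply the hydropower formula P = rho * g * Q * H * eta
rho * g = 1000 * 9.81 = 9810.0
P = 9810.0 * 22.6 * 80.4 * 0.91
P = 16220897.8 W

16220897.8


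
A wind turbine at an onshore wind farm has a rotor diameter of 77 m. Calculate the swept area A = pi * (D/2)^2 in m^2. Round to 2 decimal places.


Compute the rotor radius:
  r = D / 2 = 77 / 2 = 38.5 m
Calculate swept area:
  A = pi * r^2 = pi * 38.5^2
  A = 4656.63 m^2

4656.63


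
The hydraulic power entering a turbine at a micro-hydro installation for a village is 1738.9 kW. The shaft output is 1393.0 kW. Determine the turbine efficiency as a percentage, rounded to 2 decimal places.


Turbine efficiency = (output power / input power) * 100
eta = (1393.0 / 1738.9) * 100
eta = 80.11%

80.11


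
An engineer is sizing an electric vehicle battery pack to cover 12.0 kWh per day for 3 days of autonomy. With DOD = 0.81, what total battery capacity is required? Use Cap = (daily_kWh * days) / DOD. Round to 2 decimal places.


Total energy needed = daily * days = 12.0 * 3 = 36.0 kWh
Account for depth of discharge:
  Cap = total_energy / DOD = 36.0 / 0.81
  Cap = 44.44 kWh

44.44


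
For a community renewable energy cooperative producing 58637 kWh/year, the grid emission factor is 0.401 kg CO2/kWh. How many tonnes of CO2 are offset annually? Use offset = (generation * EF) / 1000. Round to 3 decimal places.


CO2 offset in kg = generation * emission_factor
CO2 offset = 58637 * 0.401 = 23513.44 kg
Convert to tonnes:
  CO2 offset = 23513.44 / 1000 = 23.513 tonnes

23.513


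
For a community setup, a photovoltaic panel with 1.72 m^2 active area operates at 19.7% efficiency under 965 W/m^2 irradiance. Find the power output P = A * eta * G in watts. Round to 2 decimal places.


Use the solar power formula P = A * eta * G.
Given: A = 1.72 m^2, eta = 0.197, G = 965 W/m^2
P = 1.72 * 0.197 * 965
P = 326.98 W

326.98


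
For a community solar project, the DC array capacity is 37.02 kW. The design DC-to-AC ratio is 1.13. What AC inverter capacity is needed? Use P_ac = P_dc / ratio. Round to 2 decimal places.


The inverter AC capacity is determined by the DC/AC ratio.
Given: P_dc = 37.02 kW, DC/AC ratio = 1.13
P_ac = P_dc / ratio = 37.02 / 1.13
P_ac = 32.76 kW

32.76


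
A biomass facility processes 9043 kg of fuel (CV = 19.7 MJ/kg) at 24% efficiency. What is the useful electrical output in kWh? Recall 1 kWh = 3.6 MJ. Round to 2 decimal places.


Total energy = mass * CV = 9043 * 19.7 = 178147.1 MJ
Useful energy = total * eta = 178147.1 * 0.24 = 42755.3 MJ
Convert to kWh: 42755.3 / 3.6
Useful energy = 11876.47 kWh

11876.47


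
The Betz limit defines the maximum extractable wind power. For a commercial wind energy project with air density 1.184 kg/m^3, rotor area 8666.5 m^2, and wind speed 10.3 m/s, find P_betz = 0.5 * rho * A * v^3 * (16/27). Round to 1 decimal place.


The Betz coefficient Cp_max = 16/27 = 0.5926
v^3 = 10.3^3 = 1092.727
P_betz = 0.5 * rho * A * v^3 * Cp_max
P_betz = 0.5 * 1.184 * 8666.5 * 1092.727 * 0.5926
P_betz = 3322257.9 W

3322257.9


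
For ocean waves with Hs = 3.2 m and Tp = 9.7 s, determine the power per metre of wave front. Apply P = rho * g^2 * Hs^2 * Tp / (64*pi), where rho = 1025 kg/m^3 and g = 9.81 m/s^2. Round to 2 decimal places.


Apply wave power formula:
  g^2 = 9.81^2 = 96.2361
  Hs^2 = 3.2^2 = 10.24
  Numerator = rho * g^2 * Hs^2 * Tp = 1025 * 96.2361 * 10.24 * 9.7 = 9797912.82
  Denominator = 64 * pi = 201.0619
  P = 9797912.82 / 201.0619 = 48730.82 W/m

48730.82


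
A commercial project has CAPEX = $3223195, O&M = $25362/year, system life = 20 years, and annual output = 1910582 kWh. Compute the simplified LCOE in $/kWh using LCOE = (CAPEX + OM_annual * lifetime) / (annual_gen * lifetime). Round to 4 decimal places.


Total cost = CAPEX + OM * lifetime = 3223195 + 25362 * 20 = 3223195 + 507240 = 3730435
Total generation = annual * lifetime = 1910582 * 20 = 38211640 kWh
LCOE = 3730435 / 38211640
LCOE = 0.0976 $/kWh

0.0976


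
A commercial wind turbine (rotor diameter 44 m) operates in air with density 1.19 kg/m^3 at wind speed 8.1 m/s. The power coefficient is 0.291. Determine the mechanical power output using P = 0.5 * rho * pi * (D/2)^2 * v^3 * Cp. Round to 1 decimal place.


Step 1 -- Compute swept area:
  A = pi * (D/2)^2 = pi * (44/2)^2 = 1520.53 m^2
Step 2 -- Apply wind power equation:
  P = 0.5 * rho * A * v^3 * Cp
  v^3 = 8.1^3 = 531.441
  P = 0.5 * 1.19 * 1520.53 * 531.441 * 0.291
  P = 139913.7 W

139913.7


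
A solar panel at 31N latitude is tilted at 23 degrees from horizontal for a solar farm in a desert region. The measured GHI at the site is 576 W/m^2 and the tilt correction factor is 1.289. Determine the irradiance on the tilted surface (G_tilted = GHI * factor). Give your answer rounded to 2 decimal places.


Identify the given values:
  GHI = 576 W/m^2, tilt correction factor = 1.289
Apply the formula G_tilted = GHI * factor:
  G_tilted = 576 * 1.289
  G_tilted = 742.46 W/m^2

742.46


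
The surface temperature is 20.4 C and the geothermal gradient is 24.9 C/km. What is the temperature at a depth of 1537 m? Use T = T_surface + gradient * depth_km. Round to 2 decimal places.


Convert depth to km: 1537 / 1000 = 1.537 km
Temperature increase = gradient * depth_km = 24.9 * 1.537 = 38.27 C
Temperature at depth = T_surface + delta_T = 20.4 + 38.27
T = 58.67 C

58.67


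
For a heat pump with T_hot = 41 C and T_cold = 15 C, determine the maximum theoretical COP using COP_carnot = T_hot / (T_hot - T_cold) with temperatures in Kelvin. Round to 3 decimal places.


Convert to Kelvin:
  T_hot = 41 + 273.15 = 314.15 K
  T_cold = 15 + 273.15 = 288.15 K
Apply Carnot COP formula:
  COP = T_hot_K / (T_hot_K - T_cold_K) = 314.15 / 26.0
  COP = 12.083

12.083


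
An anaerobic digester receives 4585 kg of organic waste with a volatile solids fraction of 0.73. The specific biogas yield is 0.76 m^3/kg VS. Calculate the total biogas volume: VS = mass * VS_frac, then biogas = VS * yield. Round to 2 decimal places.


Compute volatile solids:
  VS = mass * VS_fraction = 4585 * 0.73 = 3347.05 kg
Calculate biogas volume:
  Biogas = VS * specific_yield = 3347.05 * 0.76
  Biogas = 2543.76 m^3

2543.76


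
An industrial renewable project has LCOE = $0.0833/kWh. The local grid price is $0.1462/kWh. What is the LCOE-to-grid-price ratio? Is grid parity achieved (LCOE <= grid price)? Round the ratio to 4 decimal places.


Compare LCOE to grid price:
  LCOE = $0.0833/kWh, Grid price = $0.1462/kWh
  Ratio = LCOE / grid_price = 0.0833 / 0.1462 = 0.5698
  Grid parity achieved (ratio <= 1)? yes

0.5698


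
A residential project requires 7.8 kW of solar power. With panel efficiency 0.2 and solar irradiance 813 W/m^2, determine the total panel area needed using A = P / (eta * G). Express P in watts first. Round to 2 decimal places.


Convert target power to watts: P = 7.8 * 1000 = 7800.0 W
Compute denominator: eta * G = 0.2 * 813 = 162.6
Required area A = P / (eta * G) = 7800.0 / 162.6
A = 47.97 m^2

47.97


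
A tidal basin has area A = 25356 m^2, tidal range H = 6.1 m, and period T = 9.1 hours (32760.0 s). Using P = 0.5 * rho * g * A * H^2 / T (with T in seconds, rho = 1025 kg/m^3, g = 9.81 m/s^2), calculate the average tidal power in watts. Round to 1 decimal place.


Convert period to seconds: T = 9.1 * 3600 = 32760.0 s
H^2 = 6.1^2 = 37.21
P = 0.5 * rho * g * A * H^2 / T
P = 0.5 * 1025 * 9.81 * 25356 * 37.21 / 32760.0
P = 144796.9 W

144796.9


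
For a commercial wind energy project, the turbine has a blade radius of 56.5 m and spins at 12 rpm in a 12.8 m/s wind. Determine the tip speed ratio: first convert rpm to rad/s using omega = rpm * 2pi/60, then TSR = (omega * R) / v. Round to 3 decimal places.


Convert rotational speed to rad/s:
  omega = 12 * 2 * pi / 60 = 1.2566 rad/s
Compute tip speed:
  v_tip = omega * R = 1.2566 * 56.5 = 71.0 m/s
Tip speed ratio:
  TSR = v_tip / v_wind = 71.0 / 12.8 = 5.547

5.547


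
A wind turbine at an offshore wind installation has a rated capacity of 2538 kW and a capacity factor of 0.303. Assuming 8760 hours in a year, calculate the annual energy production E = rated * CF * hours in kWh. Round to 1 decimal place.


Annual energy = rated_kW * capacity_factor * hours_per_year
Given: P_rated = 2538 kW, CF = 0.303, hours = 8760
E = 2538 * 0.303 * 8760
E = 6736562.6 kWh

6736562.6


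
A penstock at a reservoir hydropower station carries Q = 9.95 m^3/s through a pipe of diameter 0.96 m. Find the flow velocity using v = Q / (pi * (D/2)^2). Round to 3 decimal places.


Compute pipe cross-sectional area:
  A = pi * (D/2)^2 = pi * (0.96/2)^2 = 0.7238 m^2
Calculate velocity:
  v = Q / A = 9.95 / 0.7238
  v = 13.746 m/s

13.746


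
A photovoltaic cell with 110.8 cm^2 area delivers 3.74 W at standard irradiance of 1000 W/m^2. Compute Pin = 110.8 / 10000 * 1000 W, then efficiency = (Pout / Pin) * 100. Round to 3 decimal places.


First compute the input power:
  Pin = area_cm2 / 10000 * G = 110.8 / 10000 * 1000 = 11.08 W
Then compute efficiency:
  Efficiency = (Pout / Pin) * 100 = (3.74 / 11.08) * 100
  Efficiency = 33.755%

33.755


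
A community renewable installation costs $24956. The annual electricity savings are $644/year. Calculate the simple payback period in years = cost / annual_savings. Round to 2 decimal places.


Simple payback period = initial cost / annual savings
Payback = 24956 / 644
Payback = 38.75 years

38.75


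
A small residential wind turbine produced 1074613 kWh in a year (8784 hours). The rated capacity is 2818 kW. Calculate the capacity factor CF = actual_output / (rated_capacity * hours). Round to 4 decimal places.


Capacity factor = actual output / maximum possible output
Maximum possible = rated * hours = 2818 * 8784 = 24753312 kWh
CF = 1074613 / 24753312
CF = 0.0434

0.0434


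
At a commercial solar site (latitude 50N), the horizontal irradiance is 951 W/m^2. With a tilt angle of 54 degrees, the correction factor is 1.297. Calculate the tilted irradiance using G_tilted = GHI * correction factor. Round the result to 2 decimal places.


Identify the given values:
  GHI = 951 W/m^2, tilt correction factor = 1.297
Apply the formula G_tilted = GHI * factor:
  G_tilted = 951 * 1.297
  G_tilted = 1233.45 W/m^2

1233.45


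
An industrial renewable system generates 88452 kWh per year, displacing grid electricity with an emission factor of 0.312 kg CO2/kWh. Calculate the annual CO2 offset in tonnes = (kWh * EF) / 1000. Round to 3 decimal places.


CO2 offset in kg = generation * emission_factor
CO2 offset = 88452 * 0.312 = 27597.02 kg
Convert to tonnes:
  CO2 offset = 27597.02 / 1000 = 27.597 tonnes

27.597


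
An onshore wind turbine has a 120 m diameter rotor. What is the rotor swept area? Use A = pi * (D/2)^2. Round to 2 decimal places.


Compute the rotor radius:
  r = D / 2 = 120 / 2 = 60.0 m
Calculate swept area:
  A = pi * r^2 = pi * 60.0^2
  A = 11309.73 m^2

11309.73


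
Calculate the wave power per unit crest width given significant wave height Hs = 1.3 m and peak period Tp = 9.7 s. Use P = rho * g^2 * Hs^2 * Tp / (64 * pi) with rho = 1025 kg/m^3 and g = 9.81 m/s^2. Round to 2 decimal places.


Apply wave power formula:
  g^2 = 9.81^2 = 96.2361
  Hs^2 = 1.3^2 = 1.69
  Numerator = rho * g^2 * Hs^2 * Tp = 1025 * 96.2361 * 1.69 * 9.7 = 1617038.35
  Denominator = 64 * pi = 201.0619
  P = 1617038.35 / 201.0619 = 8042.49 W/m

8042.49


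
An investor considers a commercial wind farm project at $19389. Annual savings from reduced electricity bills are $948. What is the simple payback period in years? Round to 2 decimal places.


Simple payback period = initial cost / annual savings
Payback = 19389 / 948
Payback = 20.45 years

20.45


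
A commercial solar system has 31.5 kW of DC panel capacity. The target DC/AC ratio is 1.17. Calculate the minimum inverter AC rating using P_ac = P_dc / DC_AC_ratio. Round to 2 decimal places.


The inverter AC capacity is determined by the DC/AC ratio.
Given: P_dc = 31.5 kW, DC/AC ratio = 1.17
P_ac = P_dc / ratio = 31.5 / 1.17
P_ac = 26.92 kW

26.92


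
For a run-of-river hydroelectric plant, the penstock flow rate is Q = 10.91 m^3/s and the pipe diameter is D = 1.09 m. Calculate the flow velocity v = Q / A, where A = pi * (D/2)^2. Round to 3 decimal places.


Compute pipe cross-sectional area:
  A = pi * (D/2)^2 = pi * (1.09/2)^2 = 0.9331 m^2
Calculate velocity:
  v = Q / A = 10.91 / 0.9331
  v = 11.692 m/s

11.692


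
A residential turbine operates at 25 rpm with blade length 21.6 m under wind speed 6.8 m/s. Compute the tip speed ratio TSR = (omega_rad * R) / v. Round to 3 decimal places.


Convert rotational speed to rad/s:
  omega = 25 * 2 * pi / 60 = 2.618 rad/s
Compute tip speed:
  v_tip = omega * R = 2.618 * 21.6 = 56.549 m/s
Tip speed ratio:
  TSR = v_tip / v_wind = 56.549 / 6.8 = 8.316

8.316


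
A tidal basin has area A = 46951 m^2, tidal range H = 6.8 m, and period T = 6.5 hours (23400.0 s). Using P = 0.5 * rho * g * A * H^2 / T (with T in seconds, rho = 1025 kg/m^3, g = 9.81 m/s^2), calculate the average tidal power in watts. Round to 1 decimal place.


Convert period to seconds: T = 6.5 * 3600 = 23400.0 s
H^2 = 6.8^2 = 46.24
P = 0.5 * rho * g * A * H^2 / T
P = 0.5 * 1025 * 9.81 * 46951 * 46.24 / 23400.0
P = 466454.9 W

466454.9


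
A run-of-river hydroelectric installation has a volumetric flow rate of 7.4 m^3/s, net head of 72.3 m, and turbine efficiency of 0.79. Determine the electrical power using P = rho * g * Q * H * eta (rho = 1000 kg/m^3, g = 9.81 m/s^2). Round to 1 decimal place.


Apply the hydropower formula P = rho * g * Q * H * eta
rho * g = 1000 * 9.81 = 9810.0
P = 9810.0 * 7.4 * 72.3 * 0.79
P = 4146351.5 W

4146351.5


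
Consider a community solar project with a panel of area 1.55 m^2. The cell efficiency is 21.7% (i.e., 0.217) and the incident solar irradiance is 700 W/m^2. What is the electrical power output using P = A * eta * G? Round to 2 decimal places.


Use the solar power formula P = A * eta * G.
Given: A = 1.55 m^2, eta = 0.217, G = 700 W/m^2
P = 1.55 * 0.217 * 700
P = 235.45 W

235.45


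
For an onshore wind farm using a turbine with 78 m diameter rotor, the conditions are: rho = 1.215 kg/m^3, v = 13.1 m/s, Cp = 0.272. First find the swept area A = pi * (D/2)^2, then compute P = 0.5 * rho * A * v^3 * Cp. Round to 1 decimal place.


Step 1 -- Compute swept area:
  A = pi * (D/2)^2 = pi * (78/2)^2 = 4778.36 m^2
Step 2 -- Apply wind power equation:
  P = 0.5 * rho * A * v^3 * Cp
  v^3 = 13.1^3 = 2248.091
  P = 0.5 * 1.215 * 4778.36 * 2248.091 * 0.272
  P = 1775040.1 W

1775040.1


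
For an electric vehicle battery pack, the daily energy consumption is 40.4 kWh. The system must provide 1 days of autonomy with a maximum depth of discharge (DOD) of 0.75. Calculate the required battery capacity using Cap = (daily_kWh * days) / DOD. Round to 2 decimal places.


Total energy needed = daily * days = 40.4 * 1 = 40.4 kWh
Account for depth of discharge:
  Cap = total_energy / DOD = 40.4 / 0.75
  Cap = 53.87 kWh

53.87


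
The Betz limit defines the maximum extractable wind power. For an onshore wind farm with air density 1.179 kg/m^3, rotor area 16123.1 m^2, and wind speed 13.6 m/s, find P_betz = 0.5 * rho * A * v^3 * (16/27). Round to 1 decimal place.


The Betz coefficient Cp_max = 16/27 = 0.5926
v^3 = 13.6^3 = 2515.456
P_betz = 0.5 * rho * A * v^3 * Cp_max
P_betz = 0.5 * 1.179 * 16123.1 * 2515.456 * 0.5926
P_betz = 14167894.1 W

14167894.1


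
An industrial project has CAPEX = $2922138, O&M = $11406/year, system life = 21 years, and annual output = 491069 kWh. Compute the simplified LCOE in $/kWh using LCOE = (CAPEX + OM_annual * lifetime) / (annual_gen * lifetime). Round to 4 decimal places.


Total cost = CAPEX + OM * lifetime = 2922138 + 11406 * 21 = 2922138 + 239526 = 3161664
Total generation = annual * lifetime = 491069 * 21 = 10312449 kWh
LCOE = 3161664 / 10312449
LCOE = 0.3066 $/kWh

0.3066


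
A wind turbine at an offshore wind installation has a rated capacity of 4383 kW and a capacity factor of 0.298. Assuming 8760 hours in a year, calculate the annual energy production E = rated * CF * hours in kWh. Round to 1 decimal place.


Annual energy = rated_kW * capacity_factor * hours_per_year
Given: P_rated = 4383 kW, CF = 0.298, hours = 8760
E = 4383 * 0.298 * 8760
E = 11441733.8 kWh

11441733.8


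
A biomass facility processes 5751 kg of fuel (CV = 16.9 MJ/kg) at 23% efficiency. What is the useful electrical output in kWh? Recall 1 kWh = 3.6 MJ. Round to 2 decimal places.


Total energy = mass * CV = 5751 * 16.9 = 97191.9 MJ
Useful energy = total * eta = 97191.9 * 0.23 = 22354.14 MJ
Convert to kWh: 22354.14 / 3.6
Useful energy = 6209.48 kWh

6209.48


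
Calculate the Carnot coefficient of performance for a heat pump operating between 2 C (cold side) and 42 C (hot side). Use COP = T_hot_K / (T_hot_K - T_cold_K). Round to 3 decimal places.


Convert to Kelvin:
  T_hot = 42 + 273.15 = 315.15 K
  T_cold = 2 + 273.15 = 275.15 K
Apply Carnot COP formula:
  COP = T_hot_K / (T_hot_K - T_cold_K) = 315.15 / 40.0
  COP = 7.879

7.879


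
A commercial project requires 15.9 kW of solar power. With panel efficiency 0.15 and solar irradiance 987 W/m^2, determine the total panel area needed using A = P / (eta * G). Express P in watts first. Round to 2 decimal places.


Convert target power to watts: P = 15.9 * 1000 = 15900.0 W
Compute denominator: eta * G = 0.15 * 987 = 148.05
Required area A = P / (eta * G) = 15900.0 / 148.05
A = 107.40 m^2

107.40


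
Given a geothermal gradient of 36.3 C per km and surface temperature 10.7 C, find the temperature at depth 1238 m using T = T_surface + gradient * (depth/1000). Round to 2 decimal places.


Convert depth to km: 1238 / 1000 = 1.238 km
Temperature increase = gradient * depth_km = 36.3 * 1.238 = 44.94 C
Temperature at depth = T_surface + delta_T = 10.7 + 44.94
T = 55.64 C

55.64


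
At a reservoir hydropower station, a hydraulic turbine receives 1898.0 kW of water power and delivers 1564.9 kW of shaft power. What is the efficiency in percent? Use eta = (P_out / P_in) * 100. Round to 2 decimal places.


Turbine efficiency = (output power / input power) * 100
eta = (1564.9 / 1898.0) * 100
eta = 82.45%

82.45


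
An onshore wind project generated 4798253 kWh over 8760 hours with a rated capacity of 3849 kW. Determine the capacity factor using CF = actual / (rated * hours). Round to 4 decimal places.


Capacity factor = actual output / maximum possible output
Maximum possible = rated * hours = 3849 * 8760 = 33717240 kWh
CF = 4798253 / 33717240
CF = 0.1423

0.1423


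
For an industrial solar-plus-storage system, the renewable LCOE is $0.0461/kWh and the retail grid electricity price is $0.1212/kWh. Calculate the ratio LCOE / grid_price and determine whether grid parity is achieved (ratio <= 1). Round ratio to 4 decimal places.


Compare LCOE to grid price:
  LCOE = $0.0461/kWh, Grid price = $0.1212/kWh
  Ratio = LCOE / grid_price = 0.0461 / 0.1212 = 0.3804
  Grid parity achieved (ratio <= 1)? yes

0.3804


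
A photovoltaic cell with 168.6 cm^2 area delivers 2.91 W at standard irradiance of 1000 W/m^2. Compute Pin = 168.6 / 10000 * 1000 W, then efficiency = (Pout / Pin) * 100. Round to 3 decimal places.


First compute the input power:
  Pin = area_cm2 / 10000 * G = 168.6 / 10000 * 1000 = 16.86 W
Then compute efficiency:
  Efficiency = (Pout / Pin) * 100 = (2.91 / 16.86) * 100
  Efficiency = 17.260%

17.260


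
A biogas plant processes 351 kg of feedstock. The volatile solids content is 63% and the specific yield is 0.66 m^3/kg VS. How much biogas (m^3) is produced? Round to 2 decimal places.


Compute volatile solids:
  VS = mass * VS_fraction = 351 * 0.63 = 221.13 kg
Calculate biogas volume:
  Biogas = VS * specific_yield = 221.13 * 0.66
  Biogas = 145.95 m^3

145.95


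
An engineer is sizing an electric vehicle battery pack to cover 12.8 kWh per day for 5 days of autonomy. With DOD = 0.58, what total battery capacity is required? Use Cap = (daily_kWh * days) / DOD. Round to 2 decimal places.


Total energy needed = daily * days = 12.8 * 5 = 64.0 kWh
Account for depth of discharge:
  Cap = total_energy / DOD = 64.0 / 0.58
  Cap = 110.34 kWh

110.34


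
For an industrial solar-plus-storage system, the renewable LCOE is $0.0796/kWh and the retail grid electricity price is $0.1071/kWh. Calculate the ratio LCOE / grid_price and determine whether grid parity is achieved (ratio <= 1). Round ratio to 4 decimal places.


Compare LCOE to grid price:
  LCOE = $0.0796/kWh, Grid price = $0.1071/kWh
  Ratio = LCOE / grid_price = 0.0796 / 0.1071 = 0.7432
  Grid parity achieved (ratio <= 1)? yes

0.7432


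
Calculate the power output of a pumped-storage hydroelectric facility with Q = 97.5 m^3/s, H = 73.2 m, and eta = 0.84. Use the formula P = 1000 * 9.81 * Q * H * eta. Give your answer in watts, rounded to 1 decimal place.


Apply the hydropower formula P = rho * g * Q * H * eta
rho * g = 1000 * 9.81 = 9810.0
P = 9810.0 * 97.5 * 73.2 * 0.84
P = 58811734.8 W

58811734.8


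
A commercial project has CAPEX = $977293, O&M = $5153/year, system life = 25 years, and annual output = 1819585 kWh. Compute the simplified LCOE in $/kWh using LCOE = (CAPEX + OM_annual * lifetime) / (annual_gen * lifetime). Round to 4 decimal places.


Total cost = CAPEX + OM * lifetime = 977293 + 5153 * 25 = 977293 + 128825 = 1106118
Total generation = annual * lifetime = 1819585 * 25 = 45489625 kWh
LCOE = 1106118 / 45489625
LCOE = 0.0243 $/kWh

0.0243


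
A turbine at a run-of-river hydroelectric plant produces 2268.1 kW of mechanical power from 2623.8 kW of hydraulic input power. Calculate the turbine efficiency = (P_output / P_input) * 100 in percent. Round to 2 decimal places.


Turbine efficiency = (output power / input power) * 100
eta = (2268.1 / 2623.8) * 100
eta = 86.44%

86.44


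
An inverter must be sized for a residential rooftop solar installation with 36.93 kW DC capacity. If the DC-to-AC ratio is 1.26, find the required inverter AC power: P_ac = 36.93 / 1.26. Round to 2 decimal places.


The inverter AC capacity is determined by the DC/AC ratio.
Given: P_dc = 36.93 kW, DC/AC ratio = 1.26
P_ac = P_dc / ratio = 36.93 / 1.26
P_ac = 29.31 kW

29.31


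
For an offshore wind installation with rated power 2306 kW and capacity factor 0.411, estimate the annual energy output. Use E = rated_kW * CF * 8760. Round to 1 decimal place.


Annual energy = rated_kW * capacity_factor * hours_per_year
Given: P_rated = 2306 kW, CF = 0.411, hours = 8760
E = 2306 * 0.411 * 8760
E = 8302430.2 kWh

8302430.2


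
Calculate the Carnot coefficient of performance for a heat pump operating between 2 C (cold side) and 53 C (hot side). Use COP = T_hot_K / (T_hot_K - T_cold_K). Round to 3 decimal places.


Convert to Kelvin:
  T_hot = 53 + 273.15 = 326.15 K
  T_cold = 2 + 273.15 = 275.15 K
Apply Carnot COP formula:
  COP = T_hot_K / (T_hot_K - T_cold_K) = 326.15 / 51.0
  COP = 6.395

6.395


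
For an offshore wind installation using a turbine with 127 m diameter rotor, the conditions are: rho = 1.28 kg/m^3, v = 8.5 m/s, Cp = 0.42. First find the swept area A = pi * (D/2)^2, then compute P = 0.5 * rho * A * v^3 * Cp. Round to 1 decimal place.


Step 1 -- Compute swept area:
  A = pi * (D/2)^2 = pi * (127/2)^2 = 12667.69 m^2
Step 2 -- Apply wind power equation:
  P = 0.5 * rho * A * v^3 * Cp
  v^3 = 8.5^3 = 614.125
  P = 0.5 * 1.28 * 12667.69 * 614.125 * 0.42
  P = 2091141.2 W

2091141.2


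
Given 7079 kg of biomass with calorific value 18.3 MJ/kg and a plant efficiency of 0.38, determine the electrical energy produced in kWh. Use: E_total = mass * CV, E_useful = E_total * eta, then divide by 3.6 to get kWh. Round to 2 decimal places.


Total energy = mass * CV = 7079 * 18.3 = 129545.7 MJ
Useful energy = total * eta = 129545.7 * 0.38 = 49227.37 MJ
Convert to kWh: 49227.37 / 3.6
Useful energy = 13674.27 kWh

13674.27


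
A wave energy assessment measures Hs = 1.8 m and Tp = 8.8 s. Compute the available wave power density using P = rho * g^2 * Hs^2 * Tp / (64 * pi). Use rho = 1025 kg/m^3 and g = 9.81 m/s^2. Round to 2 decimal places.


Apply wave power formula:
  g^2 = 9.81^2 = 96.2361
  Hs^2 = 1.8^2 = 3.24
  Numerator = rho * g^2 * Hs^2 * Tp = 1025 * 96.2361 * 3.24 * 8.8 = 2812480.78
  Denominator = 64 * pi = 201.0619
  P = 2812480.78 / 201.0619 = 13988.13 W/m

13988.13


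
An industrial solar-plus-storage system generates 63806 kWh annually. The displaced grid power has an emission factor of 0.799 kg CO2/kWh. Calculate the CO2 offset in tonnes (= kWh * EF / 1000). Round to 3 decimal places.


CO2 offset in kg = generation * emission_factor
CO2 offset = 63806 * 0.799 = 50980.99 kg
Convert to tonnes:
  CO2 offset = 50980.99 / 1000 = 50.981 tonnes

50.981


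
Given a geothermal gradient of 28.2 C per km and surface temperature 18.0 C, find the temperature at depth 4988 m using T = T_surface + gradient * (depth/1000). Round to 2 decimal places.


Convert depth to km: 4988 / 1000 = 4.988 km
Temperature increase = gradient * depth_km = 28.2 * 4.988 = 140.66 C
Temperature at depth = T_surface + delta_T = 18.0 + 140.66
T = 158.66 C

158.66


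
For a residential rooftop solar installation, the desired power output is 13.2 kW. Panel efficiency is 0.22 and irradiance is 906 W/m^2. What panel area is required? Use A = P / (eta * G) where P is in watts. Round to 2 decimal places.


Convert target power to watts: P = 13.2 * 1000 = 13200.0 W
Compute denominator: eta * G = 0.22 * 906 = 199.32
Required area A = P / (eta * G) = 13200.0 / 199.32
A = 66.23 m^2

66.23


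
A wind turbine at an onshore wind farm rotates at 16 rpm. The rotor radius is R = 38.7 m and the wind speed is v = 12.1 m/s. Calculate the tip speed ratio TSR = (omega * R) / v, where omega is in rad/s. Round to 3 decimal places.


Convert rotational speed to rad/s:
  omega = 16 * 2 * pi / 60 = 1.6755 rad/s
Compute tip speed:
  v_tip = omega * R = 1.6755 * 38.7 = 64.842 m/s
Tip speed ratio:
  TSR = v_tip / v_wind = 64.842 / 12.1 = 5.359

5.359


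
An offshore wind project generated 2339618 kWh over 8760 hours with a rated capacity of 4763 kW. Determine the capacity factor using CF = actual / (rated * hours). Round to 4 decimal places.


Capacity factor = actual output / maximum possible output
Maximum possible = rated * hours = 4763 * 8760 = 41723880 kWh
CF = 2339618 / 41723880
CF = 0.0561

0.0561


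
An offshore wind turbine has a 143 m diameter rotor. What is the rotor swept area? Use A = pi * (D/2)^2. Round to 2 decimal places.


Compute the rotor radius:
  r = D / 2 = 143 / 2 = 71.5 m
Calculate swept area:
  A = pi * r^2 = pi * 71.5^2
  A = 16060.61 m^2

16060.61


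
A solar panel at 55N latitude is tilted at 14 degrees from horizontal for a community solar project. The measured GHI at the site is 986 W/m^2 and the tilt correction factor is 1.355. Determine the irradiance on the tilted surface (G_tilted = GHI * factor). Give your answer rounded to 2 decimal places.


Identify the given values:
  GHI = 986 W/m^2, tilt correction factor = 1.355
Apply the formula G_tilted = GHI * factor:
  G_tilted = 986 * 1.355
  G_tilted = 1336.03 W/m^2

1336.03


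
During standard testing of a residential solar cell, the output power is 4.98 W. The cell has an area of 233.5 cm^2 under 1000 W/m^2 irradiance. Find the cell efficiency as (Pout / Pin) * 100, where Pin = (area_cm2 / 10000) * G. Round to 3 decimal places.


First compute the input power:
  Pin = area_cm2 / 10000 * G = 233.5 / 10000 * 1000 = 23.35 W
Then compute efficiency:
  Efficiency = (Pout / Pin) * 100 = (4.98 / 23.35) * 100
  Efficiency = 21.328%

21.328


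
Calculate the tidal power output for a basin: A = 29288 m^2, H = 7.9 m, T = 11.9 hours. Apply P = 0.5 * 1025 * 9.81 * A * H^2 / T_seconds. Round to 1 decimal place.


Convert period to seconds: T = 11.9 * 3600 = 42840.0 s
H^2 = 7.9^2 = 62.41
P = 0.5 * rho * g * A * H^2 / T
P = 0.5 * 1025 * 9.81 * 29288 * 62.41 / 42840.0
P = 214514.8 W

214514.8


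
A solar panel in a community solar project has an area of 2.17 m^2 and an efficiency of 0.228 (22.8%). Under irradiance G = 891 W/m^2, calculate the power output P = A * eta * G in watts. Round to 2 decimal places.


Use the solar power formula P = A * eta * G.
Given: A = 2.17 m^2, eta = 0.228, G = 891 W/m^2
P = 2.17 * 0.228 * 891
P = 440.83 W

440.83
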